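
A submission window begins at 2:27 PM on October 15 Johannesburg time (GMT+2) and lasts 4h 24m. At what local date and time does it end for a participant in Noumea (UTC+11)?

3:51 AM on October 16

Convert start to UTC: 2:27 PM − 2:00 = 12:27 PM UTC on Oct 15.
Add 4 hours and 24 minutes duration → 4:51 PM UTC.
Noumea is UTC+11:00, so local end time = 4:51 PM + 11:00 = 3:51 AM on Oct 16.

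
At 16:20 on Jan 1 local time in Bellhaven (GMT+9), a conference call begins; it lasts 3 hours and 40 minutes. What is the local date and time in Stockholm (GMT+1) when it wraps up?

12:00 on January 1

Convert start to UTC: 16:20 − 9:00 = 07:20 UTC on Jan 1.
Add 3 hours 40 minutes duration → 11:00 UTC.
Stockholm is UTC+1:00, so local end time = 11:00 + 1:00 = 12:00 on Jan 1.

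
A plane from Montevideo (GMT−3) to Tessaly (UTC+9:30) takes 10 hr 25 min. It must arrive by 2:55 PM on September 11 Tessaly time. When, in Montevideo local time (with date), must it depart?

Target arrival in UTC: 2:55 PM − 9:30 = 5:25 AM on Sep 11.
Subtract 10 hours and 25 minutes → departure 7:00 PM UTC on Sep 10.
Montevideo is UTC−3:00: 7:00 PM − 3:00 = 4:00 PM on Sep 10.

4:00 PM on Sep 10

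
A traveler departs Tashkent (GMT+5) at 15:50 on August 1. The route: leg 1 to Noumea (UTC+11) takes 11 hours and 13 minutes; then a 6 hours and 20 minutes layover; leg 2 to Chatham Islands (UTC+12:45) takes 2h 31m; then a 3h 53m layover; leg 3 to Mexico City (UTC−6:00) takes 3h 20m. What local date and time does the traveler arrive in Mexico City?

08:07 on August 2

Convert departure to UTC: 15:50 − 5:00 = 10:50 UTC on Aug 1.
Add 11 hours 13 minutes leg 1 → 22:03 UTC.
Add 6 hours and 20 minutes layover in Noumea → 04:23 UTC (Aug 2).
Add 2 hours and 31 minutes leg 2 → 06:54 UTC.
Add 3 hours and 53 minutes layover in Chatham Islands → 10:47 UTC.
Add 3 hours and 20 minutes leg 3 → 14:07 UTC.
Mexico City is UTC−6:00, so local arrival = 14:07 − 6:00 = 08:07 on Aug 2.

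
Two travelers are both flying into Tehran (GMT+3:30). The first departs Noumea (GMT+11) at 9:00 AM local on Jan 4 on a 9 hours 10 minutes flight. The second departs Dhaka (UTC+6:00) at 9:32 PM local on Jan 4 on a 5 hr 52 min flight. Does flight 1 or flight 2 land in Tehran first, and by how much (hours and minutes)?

Flight 1 in UTC: 9:00 AM − 11:00 = 10:00 PM on Jan 3.
+9 hours 10 minutes → arrive 7:10 AM UTC on Jan 4.
Flight 2 in UTC: 9:32 PM − 6:00 = 3:32 PM on Jan 4.
+5 hours 52 minutes → arrive 9:24 PM UTC on Jan 4.
Flight 1 lands earlier by 14 hours 14 minutes.

the first, by 14 hours 14 minutes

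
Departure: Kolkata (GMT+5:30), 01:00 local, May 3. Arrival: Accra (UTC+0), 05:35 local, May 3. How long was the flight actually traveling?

10 hours 5 minutes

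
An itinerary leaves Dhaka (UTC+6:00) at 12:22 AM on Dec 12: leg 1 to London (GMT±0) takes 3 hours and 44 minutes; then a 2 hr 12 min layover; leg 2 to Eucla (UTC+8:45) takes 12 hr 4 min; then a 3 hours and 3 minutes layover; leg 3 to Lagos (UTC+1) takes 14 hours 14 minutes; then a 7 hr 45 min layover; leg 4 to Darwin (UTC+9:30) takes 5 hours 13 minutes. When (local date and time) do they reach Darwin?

Convert departure to UTC: 12:22 AM − 6:00 = 6:22 PM UTC on Dec 11.
Add 3 hours 44 minutes leg 1 → 10:06 PM UTC.
Add 2 hours and 12 minutes layover in London → 12:18 AM UTC (Dec 12).
Add 12 hours and 4 minutes leg 2 → 12:22 PM UTC.
Add 3 hours and 3 minutes layover in Eucla → 3:25 PM UTC.
Add 14 hours and 14 minutes leg 3 → 5:39 AM UTC (Dec 13).
Add 7 hours 45 minutes layover in Lagos → 1:24 PM UTC.
Add 5 hours and 13 minutes leg 4 → 6:37 PM UTC.
Darwin is UTC+9:30, so local arrival = 6:37 PM + 9:30 = 4:07 AM on Dec 14.

4:07 AM on Dec 14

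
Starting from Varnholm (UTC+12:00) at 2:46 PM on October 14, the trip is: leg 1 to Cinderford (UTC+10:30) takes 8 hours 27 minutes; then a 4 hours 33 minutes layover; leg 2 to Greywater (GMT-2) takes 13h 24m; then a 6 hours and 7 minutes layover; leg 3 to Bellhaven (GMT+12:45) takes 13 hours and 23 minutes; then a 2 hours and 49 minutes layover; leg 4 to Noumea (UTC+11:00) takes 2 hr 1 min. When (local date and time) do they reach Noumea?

Convert departure to UTC: 2:46 PM − 12:00 = 2:46 AM UTC on Oct 14.
Add 8 hours and 27 minutes leg 1 → 11:13 AM UTC.
Add 4 hours 33 minutes layover in Cinderford → 3:46 PM UTC.
Add 13 hours 24 minutes leg 2 → 5:10 AM UTC (Oct 15).
Add 6 hours 7 minutes layover in Greywater → 11:17 AM UTC.
Add 13 hours 23 minutes leg 3 → 12:40 AM UTC (Oct 16).
Add 2 hours and 49 minutes layover in Bellhaven → 3:29 AM UTC.
Add 2 hours 1 minute leg 4 → 5:30 AM UTC.
Noumea is UTC+11:00, so local arrival = 5:30 AM + 11:00 = 4:30 PM on Oct 16.

4:30 PM on October 16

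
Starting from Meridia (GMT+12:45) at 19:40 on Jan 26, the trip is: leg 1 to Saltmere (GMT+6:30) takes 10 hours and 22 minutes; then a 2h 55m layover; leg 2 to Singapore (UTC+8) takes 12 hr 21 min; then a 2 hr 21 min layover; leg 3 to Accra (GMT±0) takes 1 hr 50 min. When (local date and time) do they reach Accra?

12:44 on January 27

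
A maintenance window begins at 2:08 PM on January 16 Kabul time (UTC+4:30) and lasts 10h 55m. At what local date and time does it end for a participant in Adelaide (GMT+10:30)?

7:03 AM on Jan 17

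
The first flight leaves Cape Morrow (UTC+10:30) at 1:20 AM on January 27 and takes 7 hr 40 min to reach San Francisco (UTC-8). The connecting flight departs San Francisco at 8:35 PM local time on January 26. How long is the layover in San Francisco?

Convert departure to UTC: 1:20 AM − 10:30 = 2:50 PM UTC on Jan 26.
Add 7 hours 40 minutes flight time → 10:30 PM UTC.
San Francisco is UTC−8:00, so local arrival = 10:30 PM − 8:00 = 2:30 PM on Jan 26.
Layover = 8:35 PM − 2:30 PM = 6 hours 5 minutes.

6 hours 5 minutes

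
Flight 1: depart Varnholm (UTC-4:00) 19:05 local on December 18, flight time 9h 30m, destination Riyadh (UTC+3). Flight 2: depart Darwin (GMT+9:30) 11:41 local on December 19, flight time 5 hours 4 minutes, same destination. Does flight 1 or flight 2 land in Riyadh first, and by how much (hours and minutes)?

the second, by 1 hour 20 minutes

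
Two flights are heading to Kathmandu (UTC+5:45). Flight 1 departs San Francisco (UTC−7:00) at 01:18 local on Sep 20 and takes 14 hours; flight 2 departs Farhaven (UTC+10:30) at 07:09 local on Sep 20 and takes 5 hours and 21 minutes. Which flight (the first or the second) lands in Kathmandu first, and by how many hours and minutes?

the second, by 20 hours 18 minutes

Flight 1 in UTC: 01:18 + 7:00 = 08:18 on Sep 20.
+14 hours → arrive 22:18 UTC on Sep 20.
Flight 2 in UTC: 07:09 − 10:30 = 20:39 on Sep 19.
+5 hours and 21 minutes → arrive 02:00 UTC on Sep 20.
Flight 2 lands earlier by 20 hours 18 minutes.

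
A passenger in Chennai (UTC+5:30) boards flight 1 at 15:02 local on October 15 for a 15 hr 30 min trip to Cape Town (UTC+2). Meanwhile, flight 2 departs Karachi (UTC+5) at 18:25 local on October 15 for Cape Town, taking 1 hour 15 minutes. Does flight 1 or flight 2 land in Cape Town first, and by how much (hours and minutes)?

the second, by 10 hours 22 minutes

Flight 1 in UTC: 15:02 − 5:30 = 09:32 on Oct 15.
+15 hours and 30 minutes → arrive 01:02 UTC on Oct 16.
Flight 2 in UTC: 18:25 − 5:00 = 13:25 on Oct 15.
+1 hour 15 minutes → arrive 14:40 UTC on Oct 15.
Flight 2 lands earlier by 10 hours 22 minutes.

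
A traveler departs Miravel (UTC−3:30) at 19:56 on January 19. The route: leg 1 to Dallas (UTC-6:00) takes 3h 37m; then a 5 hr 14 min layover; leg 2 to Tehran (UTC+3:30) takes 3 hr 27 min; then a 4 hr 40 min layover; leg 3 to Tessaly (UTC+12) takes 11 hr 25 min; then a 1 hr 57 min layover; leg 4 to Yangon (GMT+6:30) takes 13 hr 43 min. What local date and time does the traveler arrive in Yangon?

01:59 on January 22

Convert departure to UTC: 19:56 + 3:30 = 23:26 UTC on Jan 19.
Add 3 hours and 37 minutes leg 1 → 03:03 UTC (Jan 20).
Add 5 hours and 14 minutes layover in Dallas → 08:17 UTC.
Add 3 hours 27 minutes leg 2 → 11:44 UTC.
Add 4 hours 40 minutes layover in Tehran → 16:24 UTC.
Add 11 hours 25 minutes leg 3 → 03:49 UTC (Jan 21).
Add 1 hour and 57 minutes layover in Tessaly → 05:46 UTC.
Add 13 hours and 43 minutes leg 4 → 19:29 UTC.
Yangon is UTC+6:30, so local arrival = 19:29 + 6:30 = 01:59 on Jan 22.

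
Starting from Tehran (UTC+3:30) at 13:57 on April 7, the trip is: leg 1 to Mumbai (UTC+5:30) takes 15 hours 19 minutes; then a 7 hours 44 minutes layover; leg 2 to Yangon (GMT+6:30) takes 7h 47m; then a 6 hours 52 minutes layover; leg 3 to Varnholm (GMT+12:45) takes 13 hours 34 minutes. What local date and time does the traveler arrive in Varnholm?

02:28 on April 10

Convert departure to UTC: 13:57 − 3:30 = 10:27 UTC on Apr 7.
Add 15 hours and 19 minutes leg 1 → 01:46 UTC (Apr 8).
Add 7 hours and 44 minutes layover in Mumbai → 09:30 UTC.
Add 7 hours and 47 minutes leg 2 → 17:17 UTC.
Add 6 hours 52 minutes layover in Yangon → 00:09 UTC (Apr 9).
Add 13 hours and 34 minutes leg 3 → 13:43 UTC.
Varnholm is UTC+12:45, so local arrival = 13:43 + 12:45 = 02:28 on Apr 10.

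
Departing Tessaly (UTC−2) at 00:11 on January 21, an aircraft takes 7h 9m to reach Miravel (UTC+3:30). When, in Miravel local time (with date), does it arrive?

Convert departure to UTC: 00:11 + 2:00 = 02:11 UTC on Jan 21.
Add 7 hours and 9 minutes travel time → 09:20 UTC.
Miravel is UTC+3:30, so local arrival = 09:20 + 3:30 = 12:50 on Jan 21.

12:50 on January 21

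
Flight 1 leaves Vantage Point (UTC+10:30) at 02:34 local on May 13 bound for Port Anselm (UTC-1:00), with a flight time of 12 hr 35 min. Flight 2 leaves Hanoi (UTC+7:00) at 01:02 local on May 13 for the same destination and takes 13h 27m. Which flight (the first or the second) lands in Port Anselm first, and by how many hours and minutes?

Flight 1 in UTC: 02:34 − 10:30 = 16:04 on May 12.
+12 hours and 35 minutes → arrive 04:39 UTC on May 13.
Flight 2 in UTC: 01:02 − 7:00 = 18:02 on May 12.
+13 hours 27 minutes → arrive 07:29 UTC on May 13.
Flight 1 lands earlier by 2 hours 50 minutes.

the first, by 2 hours 50 minutes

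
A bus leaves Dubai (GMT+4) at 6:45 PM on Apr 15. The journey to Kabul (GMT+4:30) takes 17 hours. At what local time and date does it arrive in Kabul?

Convert departure to UTC: 6:45 PM − 4:00 = 2:45 PM UTC on Apr 15.
Add 17 hours travel time → 7:45 AM UTC (Apr 16).
Kabul is UTC+4:30, so local arrival = 7:45 AM + 4:30 = 12:15 PM on Apr 16.

12:15 PM on April 16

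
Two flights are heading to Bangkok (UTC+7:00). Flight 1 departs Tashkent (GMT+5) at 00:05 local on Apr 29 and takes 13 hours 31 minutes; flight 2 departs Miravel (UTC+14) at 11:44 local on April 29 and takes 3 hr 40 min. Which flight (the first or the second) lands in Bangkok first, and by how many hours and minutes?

the second, by 7 hours 12 minutes

Flight 1 in UTC: 00:05 − 5:00 = 19:05 on Apr 28.
+13 hours 31 minutes → arrive 08:36 UTC on Apr 29.
Flight 2 in UTC: 11:44 − 14:00 = 21:44 on Apr 28.
+3 hours and 40 minutes → arrive 01:24 UTC on Apr 29.
Flight 2 lands earlier by 7 hours 12 minutes.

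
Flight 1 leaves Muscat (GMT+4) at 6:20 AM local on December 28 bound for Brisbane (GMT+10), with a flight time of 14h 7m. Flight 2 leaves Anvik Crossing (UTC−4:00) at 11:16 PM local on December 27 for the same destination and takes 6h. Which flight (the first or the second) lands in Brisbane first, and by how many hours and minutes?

Flight 1 in UTC: 6:20 AM − 4:00 = 2:20 AM on Dec 28.
+14 hours 7 minutes → arrive 4:27 PM UTC on Dec 28.
Flight 2 in UTC: 11:16 PM + 4:00 = 3:16 AM on Dec 28.
+6 hours → arrive 9:16 AM UTC on Dec 28.
Flight 2 lands earlier by 7 hours 11 minutes.

the second, by 7 hours 11 minutes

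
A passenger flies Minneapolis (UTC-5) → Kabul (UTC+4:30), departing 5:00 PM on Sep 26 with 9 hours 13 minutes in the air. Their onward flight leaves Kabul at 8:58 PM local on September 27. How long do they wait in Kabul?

Convert departure to UTC: 5:00 PM + 5:00 = 10:00 PM UTC on Sep 26.
Add 9 hours and 13 minutes flight time → 7:13 AM UTC (Sep 27).
Kabul is UTC+4:30, so local arrival = 7:13 AM + 4:30 = 11:43 AM on Sep 27.
Layover = 8:58 PM − 11:43 AM = 9 hours 15 minutes.

9 hours 15 minutes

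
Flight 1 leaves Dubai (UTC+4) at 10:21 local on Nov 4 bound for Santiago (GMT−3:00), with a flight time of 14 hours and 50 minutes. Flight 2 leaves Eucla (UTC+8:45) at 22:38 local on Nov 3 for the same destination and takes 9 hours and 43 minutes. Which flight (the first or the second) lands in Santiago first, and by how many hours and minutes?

Flight 1 in UTC: 10:21 − 4:00 = 06:21 on Nov 4.
+14 hours 50 minutes → arrive 21:11 UTC on Nov 4.
Flight 2 in UTC: 22:38 − 8:45 = 13:53 on Nov 3.
+9 hours and 43 minutes → arrive 23:36 UTC on Nov 3.
Flight 2 lands earlier by 21 hours 35 minutes.

the second, by 21 hours 35 minutes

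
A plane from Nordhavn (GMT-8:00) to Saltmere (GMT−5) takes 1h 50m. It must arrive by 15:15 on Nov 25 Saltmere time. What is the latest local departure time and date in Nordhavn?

Target arrival in UTC: 15:15 + 5:00 = 20:15 on Nov 25.
Subtract 1 hour and 50 minutes → departure 18:25 UTC on Nov 25.
Nordhavn is UTC−8:00: 18:25 − 8:00 = 10:25 on Nov 25.

10:25 on November 25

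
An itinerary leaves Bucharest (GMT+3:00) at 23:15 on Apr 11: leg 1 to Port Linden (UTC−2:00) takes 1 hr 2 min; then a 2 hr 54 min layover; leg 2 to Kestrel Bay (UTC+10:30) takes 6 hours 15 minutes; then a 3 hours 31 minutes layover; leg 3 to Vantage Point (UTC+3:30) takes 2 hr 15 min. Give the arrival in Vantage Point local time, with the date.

15:42 on April 12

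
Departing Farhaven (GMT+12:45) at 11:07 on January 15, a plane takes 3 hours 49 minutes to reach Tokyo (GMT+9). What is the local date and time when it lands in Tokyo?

11:11 on Jan 15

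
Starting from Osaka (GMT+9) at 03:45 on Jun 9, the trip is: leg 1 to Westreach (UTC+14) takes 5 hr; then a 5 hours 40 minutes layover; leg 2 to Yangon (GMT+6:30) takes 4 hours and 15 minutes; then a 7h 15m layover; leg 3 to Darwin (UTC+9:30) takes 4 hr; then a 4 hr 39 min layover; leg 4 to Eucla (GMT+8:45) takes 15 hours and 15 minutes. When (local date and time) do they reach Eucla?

01:34 on June 11

Convert departure to UTC: 03:45 − 9:00 = 18:45 UTC on Jun 8.
Add 5 hours leg 1 → 23:45 UTC.
Add 5 hours and 40 minutes layover in Westreach → 05:25 UTC (Jun 9).
Add 4 hours and 15 minutes leg 2 → 09:40 UTC.
Add 7 hours 15 minutes layover in Yangon → 16:55 UTC.
Add 4 hours leg 3 → 20:55 UTC.
Add 4 hours 39 minutes layover in Darwin → 01:34 UTC (Jun 10).
Add 15 hours 15 minutes leg 4 → 16:49 UTC.
Eucla is UTC+8:45, so local arrival = 16:49 + 8:45 = 01:34 on Jun 11.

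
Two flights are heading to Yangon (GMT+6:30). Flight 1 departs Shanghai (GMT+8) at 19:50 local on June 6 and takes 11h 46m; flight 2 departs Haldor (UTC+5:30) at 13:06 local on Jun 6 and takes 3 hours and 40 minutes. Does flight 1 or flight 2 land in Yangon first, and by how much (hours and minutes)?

Flight 1 in UTC: 19:50 − 8:00 = 11:50 on Jun 6.
+11 hours 46 minutes → arrive 23:36 UTC on Jun 6.
Flight 2 in UTC: 13:06 − 5:30 = 07:36 on Jun 6.
+3 hours and 40 minutes → arrive 11:16 UTC on Jun 6.
Flight 2 lands earlier by 12 hours 20 minutes.

the second, by 12 hours 20 minutes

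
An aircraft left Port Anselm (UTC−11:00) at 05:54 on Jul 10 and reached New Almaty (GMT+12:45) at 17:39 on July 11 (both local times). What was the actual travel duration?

New Almaty is 23:45 ahead of Port Anselm.
Clock-face elapsed time (ignoring zones) is 35 hours 45 minutes.
Actual elapsed = 35 hours 45 minutes − 23:45 = 12 hours.

12 hours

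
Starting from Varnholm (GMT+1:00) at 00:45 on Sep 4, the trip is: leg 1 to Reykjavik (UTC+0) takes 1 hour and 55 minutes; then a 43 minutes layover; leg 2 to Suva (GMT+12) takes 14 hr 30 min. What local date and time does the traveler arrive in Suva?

04:53 on September 5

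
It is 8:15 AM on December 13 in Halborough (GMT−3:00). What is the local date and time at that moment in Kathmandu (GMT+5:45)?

5:00 PM on December 13

Kathmandu is 8:45 ahead of Halborough.
Shift by the zone difference: 8:15 AM + 8:45 = 5:00 PM on Dec 13 in Kathmandu.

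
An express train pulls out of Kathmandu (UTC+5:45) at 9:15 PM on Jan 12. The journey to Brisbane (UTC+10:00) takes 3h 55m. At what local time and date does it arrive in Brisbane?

5:25 AM on January 13

Brisbane is 4:15 ahead of Kathmandu.
After 3 hours and 55 minutes it is 1:10 AM (Jan 13) in Kathmandu.
Shift by the zone difference: 1:10 AM + 4:15 = 5:25 AM on Jan 13 in Brisbane.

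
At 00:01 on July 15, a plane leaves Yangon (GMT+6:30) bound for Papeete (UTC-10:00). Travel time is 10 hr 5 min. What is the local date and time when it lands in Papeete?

17:36 on Jul 14

Papeete is 16:30 behind Yangon.
After 10 hours 5 minutes it is 10:06 in Yangon.
Shift by the zone difference: 10:06 − 16:30 = 17:36 on Jul 14 in Papeete.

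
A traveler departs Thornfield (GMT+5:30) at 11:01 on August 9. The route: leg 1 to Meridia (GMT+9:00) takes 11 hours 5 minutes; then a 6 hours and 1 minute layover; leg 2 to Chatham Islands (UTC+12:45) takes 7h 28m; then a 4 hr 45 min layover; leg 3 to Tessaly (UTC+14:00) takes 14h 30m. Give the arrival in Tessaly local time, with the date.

15:20 on Aug 11

Convert departure to UTC: 11:01 − 5:30 = 05:31 UTC on Aug 9.
Add 11 hours 5 minutes leg 1 → 16:36 UTC.
Add 6 hours and 1 minute layover in Meridia → 22:37 UTC.
Add 7 hours and 28 minutes leg 2 → 06:05 UTC (Aug 10).
Add 4 hours 45 minutes layover in Chatham Islands → 10:50 UTC.
Add 14 hours and 30 minutes leg 3 → 01:20 UTC (Aug 11).
Tessaly is UTC+14:00, so local arrival = 01:20 + 14:00 = 15:20 on Aug 11.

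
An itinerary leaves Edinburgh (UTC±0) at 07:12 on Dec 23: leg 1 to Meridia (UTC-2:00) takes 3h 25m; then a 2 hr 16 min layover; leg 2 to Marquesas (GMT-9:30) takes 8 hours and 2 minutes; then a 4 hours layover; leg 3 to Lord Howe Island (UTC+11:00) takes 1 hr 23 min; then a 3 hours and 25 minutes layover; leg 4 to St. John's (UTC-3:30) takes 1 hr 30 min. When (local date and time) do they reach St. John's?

Edinburgh is at UTC+0, so departure is already 07:12 UTC on Dec 23.
Add 3 hours and 25 minutes leg 1 → 10:37 UTC.
Add 2 hours 16 minutes layover in Meridia → 12:53 UTC.
Add 8 hours and 2 minutes leg 2 → 20:55 UTC.
Add 4 hours layover in Marquesas → 00:55 UTC (Dec 24).
Add 1 hour 23 minutes leg 3 → 02:18 UTC.
Add 3 hours 25 minutes layover in Lord Howe Island → 05:43 UTC.
Add 1 hour and 30 minutes leg 4 → 07:13 UTC.
St. John's is UTC−3:30, so local arrival = 07:13 − 3:30 = 03:43 on Dec 24.

03:43 on Dec 24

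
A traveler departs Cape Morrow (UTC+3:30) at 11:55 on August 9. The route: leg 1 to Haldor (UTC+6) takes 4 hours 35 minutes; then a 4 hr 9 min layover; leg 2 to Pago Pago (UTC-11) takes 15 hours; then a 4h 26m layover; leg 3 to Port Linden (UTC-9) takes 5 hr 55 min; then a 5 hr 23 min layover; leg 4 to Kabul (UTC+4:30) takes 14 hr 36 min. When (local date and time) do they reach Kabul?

Convert departure to UTC: 11:55 − 3:30 = 08:25 UTC on Aug 9.
Add 4 hours and 35 minutes leg 1 → 13:00 UTC.
Add 4 hours and 9 minutes layover in Haldor → 17:09 UTC.
Add 15 hours leg 2 → 08:09 UTC (Aug 10).
Add 4 hours 26 minutes layover in Pago Pago → 12:35 UTC.
Add 5 hours and 55 minutes leg 3 → 18:30 UTC.
Add 5 hours 23 minutes layover in Port Linden → 23:53 UTC.
Add 14 hours and 36 minutes leg 4 → 14:29 UTC (Aug 11).
Kabul is UTC+4:30, so local arrival = 14:29 + 4:30 = 18:59 on Aug 11.

18:59 on August 11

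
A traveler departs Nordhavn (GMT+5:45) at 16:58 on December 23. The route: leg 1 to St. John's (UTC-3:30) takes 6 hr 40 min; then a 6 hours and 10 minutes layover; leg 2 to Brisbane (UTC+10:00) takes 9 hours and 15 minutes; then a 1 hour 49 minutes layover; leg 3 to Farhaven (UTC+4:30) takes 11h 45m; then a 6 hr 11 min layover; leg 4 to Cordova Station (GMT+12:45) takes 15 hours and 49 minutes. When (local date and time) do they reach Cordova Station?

09:37 on December 26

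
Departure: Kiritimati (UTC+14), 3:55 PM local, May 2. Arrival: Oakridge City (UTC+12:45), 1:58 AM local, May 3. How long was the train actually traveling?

11 hours 18 minutes

Departure in UTC: 3:55 PM − 14:00 = 1:55 AM on May 2.
Arrival in UTC: 1:58 AM − 12:45 = 1:13 PM on May 2.
Elapsed = 1:13 PM − 1:55 AM = 11 hours 18 minutes.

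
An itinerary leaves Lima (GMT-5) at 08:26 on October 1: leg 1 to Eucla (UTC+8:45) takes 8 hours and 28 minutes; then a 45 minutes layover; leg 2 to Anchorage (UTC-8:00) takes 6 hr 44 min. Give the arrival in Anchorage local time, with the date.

Convert departure to UTC: 08:26 + 5:00 = 13:26 UTC on Oct 1.
Add 8 hours 28 minutes leg 1 → 21:54 UTC.
Add 45 minutes layover in Eucla → 22:39 UTC.
Add 6 hours 44 minutes leg 2 → 05:23 UTC (Oct 2).
Anchorage is UTC−8:00, so local arrival = 05:23 − 8:00 = 21:23 on Oct 1.

21:23 on October 1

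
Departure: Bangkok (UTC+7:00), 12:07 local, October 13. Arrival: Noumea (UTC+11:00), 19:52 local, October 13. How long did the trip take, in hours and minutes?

3 hours 45 minutes

Departure in UTC: 12:07 − 7:00 = 05:07 on Oct 13.
Arrival in UTC: 19:52 − 11:00 = 08:52 on Oct 13.
Elapsed = 08:52 − 05:07 = 3 hours 45 minutes.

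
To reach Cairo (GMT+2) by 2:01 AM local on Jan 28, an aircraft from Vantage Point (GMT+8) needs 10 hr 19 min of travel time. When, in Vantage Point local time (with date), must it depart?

Target arrival in UTC: 2:01 AM − 2:00 = 12:01 AM on Jan 28.
Subtract 10 hours 19 minutes → departure 1:42 PM UTC on Jan 27.
Vantage Point is UTC+8:00: 1:42 PM + 8:00 = 9:42 PM on Jan 27.

9:42 PM on January 27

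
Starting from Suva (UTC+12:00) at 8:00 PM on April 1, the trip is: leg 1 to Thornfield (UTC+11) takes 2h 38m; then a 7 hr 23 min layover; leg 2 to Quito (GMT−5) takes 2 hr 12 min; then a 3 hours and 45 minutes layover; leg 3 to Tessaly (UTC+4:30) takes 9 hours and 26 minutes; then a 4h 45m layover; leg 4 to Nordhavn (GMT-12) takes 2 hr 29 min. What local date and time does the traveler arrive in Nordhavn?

4:38 AM on April 2

Convert departure to UTC: 8:00 PM − 12:00 = 8:00 AM UTC on Apr 1.
Add 2 hours 38 minutes leg 1 → 10:38 AM UTC.
Add 7 hours and 23 minutes layover in Thornfield → 6:01 PM UTC.
Add 2 hours 12 minutes leg 2 → 8:13 PM UTC.
Add 3 hours and 45 minutes layover in Quito → 11:58 PM UTC.
Add 9 hours and 26 minutes leg 3 → 9:24 AM UTC (Apr 2).
Add 4 hours 45 minutes layover in Tessaly → 2:09 PM UTC.
Add 2 hours and 29 minutes leg 4 → 4:38 PM UTC.
Nordhavn is UTC−12:00, so local arrival = 4:38 PM − 12:00 = 4:38 AM on Apr 2.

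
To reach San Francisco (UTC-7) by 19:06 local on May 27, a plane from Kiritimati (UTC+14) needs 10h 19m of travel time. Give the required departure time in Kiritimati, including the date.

Target arrival in UTC: 19:06 + 7:00 = 02:06 on May 28.
Subtract 10 hours and 19 minutes → departure 15:47 UTC on May 27.
Kiritimati is UTC+14:00: 15:47 + 14:00 = 05:47 on May 28.

05:47 on May 28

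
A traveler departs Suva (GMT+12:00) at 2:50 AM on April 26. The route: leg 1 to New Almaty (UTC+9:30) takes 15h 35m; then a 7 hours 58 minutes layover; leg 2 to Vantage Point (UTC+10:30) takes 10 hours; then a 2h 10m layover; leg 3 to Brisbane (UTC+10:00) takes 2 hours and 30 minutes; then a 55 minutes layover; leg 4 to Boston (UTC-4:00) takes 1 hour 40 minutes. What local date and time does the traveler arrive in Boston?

Convert departure to UTC: 2:50 AM − 12:00 = 2:50 PM UTC on Apr 25.
Add 15 hours and 35 minutes leg 1 → 6:25 AM UTC (Apr 26).
Add 7 hours and 58 minutes layover in New Almaty → 2:23 PM UTC.
Add 10 hours leg 2 → 12:23 AM UTC (Apr 27).
Add 2 hours 10 minutes layover in Vantage Point → 2:33 AM UTC.
Add 2 hours and 30 minutes leg 3 → 5:03 AM UTC.
Add 55 minutes layover in Brisbane → 5:58 AM UTC.
Add 1 hour and 40 minutes leg 4 → 7:38 AM UTC.
Boston is UTC−4:00, so local arrival = 7:38 AM − 4:00 = 3:38 AM on Apr 27.

3:38 AM on April 27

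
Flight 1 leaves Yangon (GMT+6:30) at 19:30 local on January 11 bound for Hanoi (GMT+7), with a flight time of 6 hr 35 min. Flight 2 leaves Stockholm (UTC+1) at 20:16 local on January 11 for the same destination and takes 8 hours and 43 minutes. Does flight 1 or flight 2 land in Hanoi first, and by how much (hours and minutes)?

the first, by 8 hours 24 minutes

Flight 1 in UTC: 19:30 − 6:30 = 13:00 on Jan 11.
+6 hours and 35 minutes → arrive 19:35 UTC on Jan 11.
Flight 2 in UTC: 20:16 − 1:00 = 19:16 on Jan 11.
+8 hours and 43 minutes → arrive 03:59 UTC on Jan 12.
Flight 1 lands earlier by 8 hours 24 minutes.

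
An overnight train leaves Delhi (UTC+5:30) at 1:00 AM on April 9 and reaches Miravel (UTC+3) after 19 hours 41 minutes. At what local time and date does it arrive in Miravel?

Miravel is 2:30 behind Delhi.
After 19 hours and 41 minutes it is 8:41 PM in Delhi.
Shift by the zone difference: 8:41 PM − 2:30 = 6:11 PM on Apr 9 in Miravel.

6:11 PM on Apr 9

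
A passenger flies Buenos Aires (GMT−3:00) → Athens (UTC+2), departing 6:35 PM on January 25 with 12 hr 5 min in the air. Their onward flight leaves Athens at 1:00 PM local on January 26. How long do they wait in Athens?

1 hour 20 minutes

Convert departure to UTC: 6:35 PM + 3:00 = 9:35 PM UTC on Jan 25.
Add 12 hours 5 minutes flight time → 9:40 AM UTC (Jan 26).
Athens is UTC+2:00, so local arrival = 9:40 AM + 2:00 = 11:40 AM on Jan 26.
Layover = 1:00 PM − 11:40 AM = 1 hour 20 minutes.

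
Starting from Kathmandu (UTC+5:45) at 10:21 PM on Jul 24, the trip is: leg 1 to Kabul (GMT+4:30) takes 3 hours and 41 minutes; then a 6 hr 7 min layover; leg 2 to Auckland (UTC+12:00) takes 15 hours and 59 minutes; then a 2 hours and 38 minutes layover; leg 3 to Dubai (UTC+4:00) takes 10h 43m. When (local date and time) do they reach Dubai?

11:44 AM on Jul 26

Convert departure to UTC: 10:21 PM − 5:45 = 4:36 PM UTC on Jul 24.
Add 3 hours 41 minutes leg 1 → 8:17 PM UTC.
Add 6 hours and 7 minutes layover in Kabul → 2:24 AM UTC (Jul 25).
Add 15 hours and 59 minutes leg 2 → 6:23 PM UTC.
Add 2 hours and 38 minutes layover in Auckland → 9:01 PM UTC.
Add 10 hours and 43 minutes leg 3 → 7:44 AM UTC (Jul 26).
Dubai is UTC+4:00, so local arrival = 7:44 AM + 4:00 = 11:44 AM on Jul 26.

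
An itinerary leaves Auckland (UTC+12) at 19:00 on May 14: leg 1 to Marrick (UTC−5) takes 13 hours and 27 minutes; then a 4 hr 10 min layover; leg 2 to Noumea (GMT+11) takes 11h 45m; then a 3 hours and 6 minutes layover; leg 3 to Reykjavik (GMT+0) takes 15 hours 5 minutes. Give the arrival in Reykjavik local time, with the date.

06:33 on May 16

Convert departure to UTC: 19:00 − 12:00 = 07:00 UTC on May 14.
Add 13 hours 27 minutes leg 1 → 20:27 UTC.
Add 4 hours and 10 minutes layover in Marrick → 00:37 UTC (May 15).
Add 11 hours and 45 minutes leg 2 → 12:22 UTC.
Add 3 hours 6 minutes layover in Noumea → 15:28 UTC.
Add 15 hours and 5 minutes leg 3 → 06:33 UTC (May 16).
Reykjavik is UTC+0, so local arrival is the same: 06:33 on May 16.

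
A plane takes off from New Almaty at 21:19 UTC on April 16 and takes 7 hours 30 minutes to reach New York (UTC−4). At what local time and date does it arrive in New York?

Departure is given in UTC: 21:19 on Apr 16.
Add 7 hours and 30 minutes → 04:49 UTC (Apr 17).
New York is UTC−4:00: 04:49 − 4:00 = 00:49 on Apr 17.

00:49 on April 17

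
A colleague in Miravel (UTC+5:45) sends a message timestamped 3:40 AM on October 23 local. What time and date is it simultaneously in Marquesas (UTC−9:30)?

12:25 PM on October 22

In UTC: 3:40 AM − 5:45 = 9:55 PM on Oct 22.
Marquesas is UTC−9:30: 9:55 PM − 9:30 = 12:25 PM on Oct 22.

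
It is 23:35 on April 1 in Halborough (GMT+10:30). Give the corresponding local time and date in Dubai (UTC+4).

17:05 on Apr 1

In UTC: 23:35 − 10:30 = 13:05 on Apr 1.
Dubai is UTC+4:00: 13:05 + 4:00 = 17:05 on Apr 1.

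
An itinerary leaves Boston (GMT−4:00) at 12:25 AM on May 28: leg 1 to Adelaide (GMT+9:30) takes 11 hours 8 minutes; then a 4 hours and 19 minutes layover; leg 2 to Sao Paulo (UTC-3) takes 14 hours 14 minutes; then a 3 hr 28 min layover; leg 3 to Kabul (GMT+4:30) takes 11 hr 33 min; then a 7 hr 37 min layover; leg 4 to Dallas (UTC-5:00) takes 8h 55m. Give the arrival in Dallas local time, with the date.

12:39 PM on May 30

Convert departure to UTC: 12:25 AM + 4:00 = 4:25 AM UTC on May 28.
Add 11 hours 8 minutes leg 1 → 3:33 PM UTC.
Add 4 hours 19 minutes layover in Adelaide → 7:52 PM UTC.
Add 14 hours and 14 minutes leg 2 → 10:06 AM UTC (May 29).
Add 3 hours and 28 minutes layover in Sao Paulo → 1:34 PM UTC.
Add 11 hours 33 minutes leg 3 → 1:07 AM UTC (May 30).
Add 7 hours 37 minutes layover in Kabul → 8:44 AM UTC.
Add 8 hours and 55 minutes leg 4 → 5:39 PM UTC.
Dallas is UTC−5:00, so local arrival = 5:39 PM − 5:00 = 12:39 PM on May 30.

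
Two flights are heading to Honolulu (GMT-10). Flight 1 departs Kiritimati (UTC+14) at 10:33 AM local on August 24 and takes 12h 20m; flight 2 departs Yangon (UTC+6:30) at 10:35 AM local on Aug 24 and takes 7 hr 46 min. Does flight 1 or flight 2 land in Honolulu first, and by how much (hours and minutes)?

Flight 1 in UTC: 10:33 AM − 14:00 = 8:33 PM on Aug 23.
+12 hours and 20 minutes → arrive 8:53 AM UTC on Aug 24.
Flight 2 in UTC: 10:35 AM − 6:30 = 4:05 AM on Aug 24.
+7 hours 46 minutes → arrive 11:51 AM UTC on Aug 24.
Flight 1 lands earlier by 2 hours 58 minutes.

the first, by 2 hours 58 minutes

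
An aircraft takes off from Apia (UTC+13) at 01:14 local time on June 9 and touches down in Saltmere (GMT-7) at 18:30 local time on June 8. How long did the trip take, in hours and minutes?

13 hours 16 minutes

Departure in UTC: 01:14 − 13:00 = 12:14 on Jun 8.
Arrival in UTC: 18:30 + 7:00 = 01:30 on Jun 9.
Elapsed = 01:30 − 12:14 (+1 day) = 13 hours 16 minutes.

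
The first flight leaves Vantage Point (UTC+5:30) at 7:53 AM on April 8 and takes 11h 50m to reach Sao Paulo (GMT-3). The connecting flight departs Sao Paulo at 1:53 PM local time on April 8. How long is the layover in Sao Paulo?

2 hours 40 minutes

Convert departure to UTC: 7:53 AM − 5:30 = 2:23 AM UTC on Apr 8.
Add 11 hours 50 minutes flight time → 2:13 PM UTC.
Sao Paulo is UTC−3:00, so local arrival = 2:13 PM − 3:00 = 11:13 AM on Apr 8.
Layover = 1:53 PM − 11:13 AM = 2 hours 40 minutes.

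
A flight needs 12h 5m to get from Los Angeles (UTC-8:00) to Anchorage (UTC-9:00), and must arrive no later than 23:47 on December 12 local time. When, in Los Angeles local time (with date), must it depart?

Target arrival in UTC: 23:47 + 9:00 = 08:47 on Dec 13.
Subtract 12 hours and 5 minutes → departure 20:42 UTC on Dec 12.
Los Angeles is UTC−8:00: 20:42 − 8:00 = 12:42 on Dec 12.

12:42 on December 12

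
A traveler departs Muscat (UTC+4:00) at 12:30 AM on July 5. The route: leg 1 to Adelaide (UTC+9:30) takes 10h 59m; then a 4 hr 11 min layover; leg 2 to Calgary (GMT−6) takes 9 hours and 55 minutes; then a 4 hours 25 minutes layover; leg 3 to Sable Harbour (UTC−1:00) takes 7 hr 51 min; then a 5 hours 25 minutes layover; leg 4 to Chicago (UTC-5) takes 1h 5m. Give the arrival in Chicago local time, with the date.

11:21 AM on July 6

Convert departure to UTC: 12:30 AM − 4:00 = 8:30 PM UTC on Jul 4.
Add 10 hours and 59 minutes leg 1 → 7:29 AM UTC (Jul 5).
Add 4 hours and 11 minutes layover in Adelaide → 11:40 AM UTC.
Add 9 hours 55 minutes leg 2 → 9:35 PM UTC.
Add 4 hours and 25 minutes layover in Calgary → 2:00 AM UTC (Jul 6).
Add 7 hours 51 minutes leg 3 → 9:51 AM UTC.
Add 5 hours and 25 minutes layover in Sable Harbour → 3:16 PM UTC.
Add 1 hour 5 minutes leg 4 → 4:21 PM UTC.
Chicago is UTC−5:00, so local arrival = 4:21 PM − 5:00 = 11:21 AM on Jul 6.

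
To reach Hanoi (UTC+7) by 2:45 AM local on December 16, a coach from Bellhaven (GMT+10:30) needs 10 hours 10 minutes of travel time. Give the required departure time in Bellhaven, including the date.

Target arrival in UTC: 2:45 AM − 7:00 = 7:45 PM on Dec 15.
Subtract 10 hours 10 minutes → departure 9:35 AM UTC on Dec 15.
Bellhaven is UTC+10:30: 9:35 AM + 10:30 = 8:05 PM on Dec 15.

8:05 PM on December 15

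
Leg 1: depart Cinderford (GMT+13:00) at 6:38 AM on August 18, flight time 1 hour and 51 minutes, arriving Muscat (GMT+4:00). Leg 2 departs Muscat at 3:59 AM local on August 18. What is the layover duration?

Convert departure to UTC: 6:38 AM − 13:00 = 5:38 PM UTC on Aug 17.
Add 1 hour 51 minutes flight time → 7:29 PM UTC.
Muscat is UTC+4:00, so local arrival = 7:29 PM + 4:00 = 11:29 PM on Aug 17.
Layover = 3:59 AM − 11:29 PM (+1 day) = 4 hours 30 minutes.

4 hours 30 minutes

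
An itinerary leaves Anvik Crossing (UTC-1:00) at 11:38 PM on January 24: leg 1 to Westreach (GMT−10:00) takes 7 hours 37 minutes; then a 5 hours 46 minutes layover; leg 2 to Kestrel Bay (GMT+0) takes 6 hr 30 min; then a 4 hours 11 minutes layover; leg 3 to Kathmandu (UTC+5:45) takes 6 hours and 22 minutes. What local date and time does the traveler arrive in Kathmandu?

12:49 PM on Jan 26

Convert departure to UTC: 11:38 PM + 1:00 = 12:38 AM UTC on Jan 25.
Add 7 hours 37 minutes leg 1 → 8:15 AM UTC.
Add 5 hours 46 minutes layover in Westreach → 2:01 PM UTC.
Add 6 hours and 30 minutes leg 2 → 8:31 PM UTC.
Add 4 hours and 11 minutes layover in Kestrel Bay → 12:42 AM UTC (Jan 26).
Add 6 hours and 22 minutes leg 3 → 7:04 AM UTC.
Kathmandu is UTC+5:45, so local arrival = 7:04 AM + 5:45 = 12:49 PM on Jan 26.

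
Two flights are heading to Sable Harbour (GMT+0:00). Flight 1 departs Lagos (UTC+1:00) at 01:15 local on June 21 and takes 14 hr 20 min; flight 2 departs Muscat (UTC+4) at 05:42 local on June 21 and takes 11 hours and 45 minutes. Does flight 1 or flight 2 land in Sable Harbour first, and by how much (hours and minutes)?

the second, by 1 hour 8 minutes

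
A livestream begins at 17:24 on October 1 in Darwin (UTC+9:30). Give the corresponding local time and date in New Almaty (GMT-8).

23:54 on September 30

In UTC: 17:24 − 9:30 = 07:54 on Oct 1.
New Almaty is UTC−8:00: 07:54 − 8:00 = 23:54 on Sep 30.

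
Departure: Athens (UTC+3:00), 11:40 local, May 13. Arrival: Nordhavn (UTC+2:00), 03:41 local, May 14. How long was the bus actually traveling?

17 hours 1 minute

Nordhavn is 1:00 behind Athens.
Clock-face elapsed time (ignoring zones) is 16 hours 1 minute.
Actual elapsed = 16 hours 1 minute + 1:00 = 17 hours 1 minute.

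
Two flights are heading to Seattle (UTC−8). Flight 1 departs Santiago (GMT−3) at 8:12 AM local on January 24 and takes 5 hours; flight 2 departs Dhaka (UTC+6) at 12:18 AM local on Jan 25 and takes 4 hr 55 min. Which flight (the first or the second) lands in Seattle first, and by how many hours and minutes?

the first, by 7 hours 1 minute

Flight 1 in UTC: 8:12 AM + 3:00 = 11:12 AM on Jan 24.
+5 hours → arrive 4:12 PM UTC on Jan 24.
Flight 2 in UTC: 12:18 AM − 6:00 = 6:18 PM on Jan 24.
+4 hours 55 minutes → arrive 11:13 PM UTC on Jan 24.
Flight 1 lands earlier by 7 hours 1 minute.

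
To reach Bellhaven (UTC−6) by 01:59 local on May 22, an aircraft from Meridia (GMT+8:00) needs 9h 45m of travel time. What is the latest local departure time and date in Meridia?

06:14 on May 22

Target arrival in UTC: 01:59 + 6:00 = 07:59 on May 22.
Subtract 9 hours 45 minutes → departure 22:14 UTC on May 21.
Meridia is UTC+8:00: 22:14 + 8:00 = 06:14 on May 22.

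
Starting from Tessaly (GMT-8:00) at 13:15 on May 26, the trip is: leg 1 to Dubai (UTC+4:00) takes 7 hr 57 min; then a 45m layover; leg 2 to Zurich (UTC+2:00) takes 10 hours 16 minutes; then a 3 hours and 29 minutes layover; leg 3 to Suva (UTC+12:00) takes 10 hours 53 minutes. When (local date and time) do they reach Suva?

Convert departure to UTC: 13:15 + 8:00 = 21:15 UTC on May 26.
Add 7 hours 57 minutes leg 1 → 05:12 UTC (May 27).
Add 45 minutes layover in Dubai → 05:57 UTC.
Add 10 hours and 16 minutes leg 2 → 16:13 UTC.
Add 3 hours and 29 minutes layover in Zurich → 19:42 UTC.
Add 10 hours 53 minutes leg 3 → 06:35 UTC (May 28).
Suva is UTC+12:00, so local arrival = 06:35 + 12:00 = 18:35 on May 28.

18:35 on May 28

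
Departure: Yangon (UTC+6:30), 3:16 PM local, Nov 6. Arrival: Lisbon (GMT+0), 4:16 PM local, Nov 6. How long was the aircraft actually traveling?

7 hours 30 minutes

Lisbon is 6:30 behind Yangon.
Clock-face elapsed time (ignoring zones) is 1 hour.
Actual elapsed = 1 hour + 6:30 = 7 hours 30 minutes.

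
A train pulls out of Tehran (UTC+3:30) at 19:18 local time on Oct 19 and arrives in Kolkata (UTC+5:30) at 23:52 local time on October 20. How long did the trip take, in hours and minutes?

Departure in UTC: 19:18 − 3:30 = 15:48 on Oct 19.
Arrival in UTC: 23:52 − 5:30 = 18:22 on Oct 20.
Elapsed = 18:22 − 15:48 (+1 day) = 26 hours 34 minutes.

26 hours 34 minutes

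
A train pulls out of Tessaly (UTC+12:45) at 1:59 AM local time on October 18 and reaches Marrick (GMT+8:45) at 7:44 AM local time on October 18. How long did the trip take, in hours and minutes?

Marrick is 4:00 behind Tessaly.
Clock-face elapsed time (ignoring zones) is 5 hours 45 minutes.
Actual elapsed = 5 hours 45 minutes + 4:00 = 9 hours 45 minutes.

9 hours 45 minutes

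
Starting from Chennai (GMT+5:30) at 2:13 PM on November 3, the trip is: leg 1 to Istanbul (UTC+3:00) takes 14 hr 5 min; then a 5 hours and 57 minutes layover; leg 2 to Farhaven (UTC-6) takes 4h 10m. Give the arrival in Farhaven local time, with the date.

Convert departure to UTC: 2:13 PM − 5:30 = 8:43 AM UTC on Nov 3.
Add 14 hours and 5 minutes leg 1 → 10:48 PM UTC.
Add 5 hours 57 minutes layover in Istanbul → 4:45 AM UTC (Nov 4).
Add 4 hours and 10 minutes leg 2 → 8:55 AM UTC.
Farhaven is UTC−6:00, so local arrival = 8:55 AM − 6:00 = 2:55 AM on Nov 4.

2:55 AM on Nov 4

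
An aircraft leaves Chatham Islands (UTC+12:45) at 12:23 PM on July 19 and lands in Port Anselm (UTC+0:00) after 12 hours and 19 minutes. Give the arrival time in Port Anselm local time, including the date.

Convert departure to UTC: 12:23 PM − 12:45 = 11:38 PM UTC on Jul 18.
Add 12 hours and 19 minutes travel time → 11:57 AM UTC (Jul 19).
Port Anselm is UTC+0, so local arrival is the same: 11:57 AM on Jul 19.

11:57 AM on July 19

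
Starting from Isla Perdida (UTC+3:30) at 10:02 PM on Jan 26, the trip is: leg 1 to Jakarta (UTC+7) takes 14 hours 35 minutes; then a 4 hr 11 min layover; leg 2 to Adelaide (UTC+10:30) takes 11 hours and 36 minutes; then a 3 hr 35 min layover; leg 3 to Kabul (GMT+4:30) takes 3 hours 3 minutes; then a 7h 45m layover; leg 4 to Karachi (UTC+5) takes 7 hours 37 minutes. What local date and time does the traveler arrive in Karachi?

3:54 AM on January 29

Convert departure to UTC: 10:02 PM − 3:30 = 6:32 PM UTC on Jan 26.
Add 14 hours and 35 minutes leg 1 → 9:07 AM UTC (Jan 27).
Add 4 hours and 11 minutes layover in Jakarta → 1:18 PM UTC.
Add 11 hours and 36 minutes leg 2 → 12:54 AM UTC (Jan 28).
Add 3 hours 35 minutes layover in Adelaide → 4:29 AM UTC.
Add 3 hours and 3 minutes leg 3 → 7:32 AM UTC.
Add 7 hours and 45 minutes layover in Kabul → 3:17 PM UTC.
Add 7 hours and 37 minutes leg 4 → 10:54 PM UTC.
Karachi is UTC+5:00, so local arrival = 10:54 PM + 5:00 = 3:54 AM on Jan 29.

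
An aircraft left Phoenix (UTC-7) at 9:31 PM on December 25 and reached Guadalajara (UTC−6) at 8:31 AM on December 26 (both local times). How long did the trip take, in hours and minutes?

10 hours

Departure in UTC: 9:31 PM + 7:00 = 4:31 AM on Dec 26.
Arrival in UTC: 8:31 AM + 6:00 = 2:31 PM on Dec 26.
Elapsed = 2:31 PM − 4:31 AM = 10 hours.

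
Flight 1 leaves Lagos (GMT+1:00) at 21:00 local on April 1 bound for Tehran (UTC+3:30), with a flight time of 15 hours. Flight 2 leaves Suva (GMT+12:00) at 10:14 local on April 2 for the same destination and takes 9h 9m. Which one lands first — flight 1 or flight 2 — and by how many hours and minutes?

the second, by 3 hours 37 minutes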